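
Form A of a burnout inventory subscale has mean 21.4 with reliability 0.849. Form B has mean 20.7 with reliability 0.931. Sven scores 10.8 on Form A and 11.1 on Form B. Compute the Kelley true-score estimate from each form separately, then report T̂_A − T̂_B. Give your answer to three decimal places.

0.638

T̂_A = 0.849(10.8) + 0.151(21.4) = 12.40060
T̂_B = 0.931(11.1) + 0.069(20.7) = 11.76240
T̂_A − T̂_B = 0.63820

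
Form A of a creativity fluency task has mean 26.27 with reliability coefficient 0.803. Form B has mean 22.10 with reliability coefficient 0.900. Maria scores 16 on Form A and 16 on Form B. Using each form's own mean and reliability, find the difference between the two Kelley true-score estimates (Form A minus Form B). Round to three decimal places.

1.413

T̂_A = 0.803(16) + 0.197(26.27) = 18.02319
T̂_B = 0.900(16) + 0.100(22.10) = 16.61000
T̂_A − T̂_B = 1.41319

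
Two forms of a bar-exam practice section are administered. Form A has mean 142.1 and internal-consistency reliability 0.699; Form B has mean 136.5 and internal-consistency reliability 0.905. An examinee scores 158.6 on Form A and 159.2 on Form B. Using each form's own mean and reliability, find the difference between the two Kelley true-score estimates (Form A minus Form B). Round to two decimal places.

T̂_A = 0.699(158.6) + 0.301(142.1) = 153.6335
T̂_B = 0.905(159.2) + 0.095(136.5) = 157.0435
T̂_A − T̂_B = -3.4100

-3.41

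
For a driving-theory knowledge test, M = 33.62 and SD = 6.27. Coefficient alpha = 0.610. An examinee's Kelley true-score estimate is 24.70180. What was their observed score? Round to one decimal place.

19.0

T̂ = ρX + (1 − ρ)μ  ⇒  X = (T̂ − (1 − ρ)μ) / ρ
X = (24.70180 − 0.390 × 33.62) / 0.610 = (24.70180 − 13.11180) / 0.610 = 11.59000 / 0.610 = 19.000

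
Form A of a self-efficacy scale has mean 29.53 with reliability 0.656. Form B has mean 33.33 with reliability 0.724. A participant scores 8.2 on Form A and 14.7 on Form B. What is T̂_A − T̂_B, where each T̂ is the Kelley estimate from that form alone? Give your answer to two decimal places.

T̂_A = 0.656(8.2) + 0.344(29.53) = 15.5375
T̂_B = 0.724(14.7) + 0.276(33.33) = 19.8419
T̂_A − T̂_B = -4.3044

-4.30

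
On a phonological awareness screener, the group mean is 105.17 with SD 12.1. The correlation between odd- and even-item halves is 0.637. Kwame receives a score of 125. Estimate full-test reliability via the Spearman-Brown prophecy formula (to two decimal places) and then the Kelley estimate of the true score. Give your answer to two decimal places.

Spearman-Brown: ρ = 2r/(1 + r) = 2(0.637)/(1 + 0.637) = 1.2740/1.637 = 0.7783 → 0.78
T̂ = 0.78(125) + 0.22(105.17) = 97.50 + 23.1374 = 120.637 → 120.64

120.64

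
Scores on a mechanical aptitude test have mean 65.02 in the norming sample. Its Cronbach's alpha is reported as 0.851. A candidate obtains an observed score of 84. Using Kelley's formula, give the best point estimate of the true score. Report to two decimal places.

Kelley's formula gives T̂ = 0.851·84 + 0.149·65.02 = 71.484 + 9.68798 = 81.172.

81.17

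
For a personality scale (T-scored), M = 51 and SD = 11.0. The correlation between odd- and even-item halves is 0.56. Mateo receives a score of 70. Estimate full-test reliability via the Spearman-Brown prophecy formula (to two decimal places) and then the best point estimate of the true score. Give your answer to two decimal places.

Spearman-Brown: ρ = 2r/(1 + r) = 2(0.56)/(1 + 0.56) = 1.120/1.56 = 0.7179 → 0.72
Regress the observed score toward the mean by the unreliability: T̂ = 0.72·70 + 0.28·51 = 50.40 + 14.28 = 64.680.

64.68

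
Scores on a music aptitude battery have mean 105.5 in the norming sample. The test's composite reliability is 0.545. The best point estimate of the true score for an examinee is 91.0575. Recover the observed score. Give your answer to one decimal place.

T̂ = ρX + (1 − ρ)μ  ⇒  X = (T̂ − (1 − ρ)μ) / ρ
X = (91.0575 − 0.455 × 105.5) / 0.545 = (91.0575 − 48.0025) / 0.545 = 43.0550 / 0.545 = 79.000

79.0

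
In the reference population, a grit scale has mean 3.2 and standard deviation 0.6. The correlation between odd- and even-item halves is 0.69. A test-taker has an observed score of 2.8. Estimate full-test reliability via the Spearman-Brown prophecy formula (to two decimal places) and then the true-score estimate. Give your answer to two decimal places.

2.87

Spearman-Brown: ρ = 2r/(1 + r) = 2(0.69)/(1 + 0.69) = 1.380/1.69 = 0.8166 → 0.82
Kelley's formula gives T̂ = 0.82·2.8 + 0.18·3.2 = 2.296 + 0.576 = 2.872.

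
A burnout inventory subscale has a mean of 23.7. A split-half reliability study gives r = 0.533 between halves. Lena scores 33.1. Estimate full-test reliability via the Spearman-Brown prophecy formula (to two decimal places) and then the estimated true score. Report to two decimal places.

Spearman-Brown: ρ = 2r/(1 + r) = 2(0.533)/(1 + 0.533) = 1.0660/1.533 = 0.6954 → 0.70
T̂ = ρX + (1 − ρ)μ
  = 0.70 × 33.1 + 0.30 × 23.7
  = 23.170 + 7.110
  = 30.280
  ≈ 30.28

30.28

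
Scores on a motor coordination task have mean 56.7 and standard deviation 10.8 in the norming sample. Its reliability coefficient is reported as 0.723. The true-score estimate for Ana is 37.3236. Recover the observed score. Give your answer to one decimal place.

29.9

T̂ = ρX + (1 − ρ)μ  ⇒  X = (T̂ − (1 − ρ)μ) / ρ
X = (37.3236 − 0.277 × 56.7) / 0.723 = (37.3236 − 15.7059) / 0.723 = 21.6177 / 0.723 = 29.900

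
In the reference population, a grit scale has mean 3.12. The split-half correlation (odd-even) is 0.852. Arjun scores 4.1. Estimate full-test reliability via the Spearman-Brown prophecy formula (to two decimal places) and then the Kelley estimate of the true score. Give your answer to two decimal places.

Spearman-Brown: ρ = 2r/(1 + r) = 2(0.852)/(1 + 0.852) = 1.7040/1.852 = 0.9201 → 0.92
Kelley's formula gives T̂ = 0.92·4.1 + 0.08·3.12 = 3.772 + 0.2496 = 4.022.

4.02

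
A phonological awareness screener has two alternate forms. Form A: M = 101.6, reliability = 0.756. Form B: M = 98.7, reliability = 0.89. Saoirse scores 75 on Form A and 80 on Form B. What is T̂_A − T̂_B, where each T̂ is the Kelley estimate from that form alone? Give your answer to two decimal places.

T̂_A = 0.756(75) + 0.244(101.6) = 81.4904
T̂_B = 0.89(80) + 0.11(98.7) = 82.0570
T̂_A − T̂_B = -0.5666

-0.57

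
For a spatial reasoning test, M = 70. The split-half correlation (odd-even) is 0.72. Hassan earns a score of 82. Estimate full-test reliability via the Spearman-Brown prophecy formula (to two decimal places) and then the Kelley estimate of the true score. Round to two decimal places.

80.08

Spearman-Brown: ρ = 2r/(1 + r) = 2(0.72)/(1 + 0.72) = 1.440/1.72 = 0.8372 → 0.84
Weight the observed score by reliability and the mean by (1 − reliability): T̂ = 0.84·82 + 0.16·70 = 68.88 + 11.20 = 80.080.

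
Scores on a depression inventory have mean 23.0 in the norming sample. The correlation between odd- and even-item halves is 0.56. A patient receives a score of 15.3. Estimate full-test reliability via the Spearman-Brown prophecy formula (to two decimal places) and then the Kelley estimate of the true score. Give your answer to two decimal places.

Spearman-Brown: ρ = 2r/(1 + r) = 2(0.56)/(1 + 0.56) = 1.120/1.56 = 0.7179 → 0.72
T̂ = ρX + (1 − ρ)μ
  = 0.72 × 15.3 + 0.28 × 23.0
  = 11.016 + 6.440
  = 17.456
  ≈ 17.46

17.46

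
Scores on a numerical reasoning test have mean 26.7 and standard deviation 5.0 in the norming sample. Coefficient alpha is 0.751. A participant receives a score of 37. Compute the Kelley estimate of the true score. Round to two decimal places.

34.44

T̂ = ρX + (1 − ρ)μ
  = 0.751 × 37 + 0.249 × 26.7
  = 27.787 + 6.6483
  = 34.435
  ≈ 34.44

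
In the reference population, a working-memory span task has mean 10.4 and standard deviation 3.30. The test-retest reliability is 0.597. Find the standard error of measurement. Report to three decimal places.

2.095

SEM = SD · √(1 − ρ) = 3.30 × √0.403 = 3.30 × 0.6348 = 2.0949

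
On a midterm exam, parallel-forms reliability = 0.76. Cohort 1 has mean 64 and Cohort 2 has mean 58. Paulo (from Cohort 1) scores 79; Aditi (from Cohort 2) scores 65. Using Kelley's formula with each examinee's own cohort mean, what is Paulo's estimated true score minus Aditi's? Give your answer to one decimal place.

T̂_Paulo = 0.76(79) + 0.24(64) = 75.400
T̂_Aditi = 0.76(65) + 0.24(58) = 63.320
Difference = 75.400 − 63.320 = 12.080

12.1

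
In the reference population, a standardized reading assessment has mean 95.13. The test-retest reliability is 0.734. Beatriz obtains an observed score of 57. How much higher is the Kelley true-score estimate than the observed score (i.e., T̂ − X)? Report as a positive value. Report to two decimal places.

10.14

T̂ = 0.734(57) + 0.266(95.13) = 41.838 + 25.30458 = 67.1426 → 67.143
T̂ − X = 67.143 − 57 = 10.143 → 10.14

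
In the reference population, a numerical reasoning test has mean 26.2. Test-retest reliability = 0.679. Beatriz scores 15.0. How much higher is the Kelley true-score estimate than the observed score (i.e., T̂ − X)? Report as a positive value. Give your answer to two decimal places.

3.60

Weight the observed score by reliability and the mean by (1 − reliability): T̂ = 0.679·15.0 + 0.321·26.2 = 10.1850 + 8.4102 = 18.5952.
T̂ − X = 18.595 − 15.0 = 3.595 → 3.60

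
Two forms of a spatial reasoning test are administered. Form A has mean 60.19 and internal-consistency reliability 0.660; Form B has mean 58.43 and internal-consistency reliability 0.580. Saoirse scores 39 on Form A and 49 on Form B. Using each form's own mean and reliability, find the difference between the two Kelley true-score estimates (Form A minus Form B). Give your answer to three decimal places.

T̂_A = 0.660(39) + 0.340(60.19) = 46.20460
T̂_B = 0.580(49) + 0.420(58.43) = 52.96060
T̂_A − T̂_B = -6.75600

-6.756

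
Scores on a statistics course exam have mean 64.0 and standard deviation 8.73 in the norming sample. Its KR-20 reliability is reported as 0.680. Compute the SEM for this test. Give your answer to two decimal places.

SEM = SD · √(1 − ρ) = 8.73 × √0.320 = 8.73 × 0.5657 = 4.938

4.94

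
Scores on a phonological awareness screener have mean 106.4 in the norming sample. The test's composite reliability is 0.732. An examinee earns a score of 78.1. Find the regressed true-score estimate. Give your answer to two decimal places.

T̂ = ρX + (1 − ρ)μ
  = 0.732 × 78.1 + 0.268 × 106.4
  = 57.1692 + 28.5152
  = 85.684
  ≈ 85.68

85.68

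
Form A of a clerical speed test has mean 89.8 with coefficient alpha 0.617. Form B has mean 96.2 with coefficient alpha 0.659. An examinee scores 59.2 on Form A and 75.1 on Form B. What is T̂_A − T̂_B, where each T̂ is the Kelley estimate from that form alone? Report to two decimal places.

-11.38

T̂_A = 0.617(59.2) + 0.383(89.8) = 70.9198
T̂_B = 0.659(75.1) + 0.341(96.2) = 82.2951
T̂_A − T̂_B = -11.3753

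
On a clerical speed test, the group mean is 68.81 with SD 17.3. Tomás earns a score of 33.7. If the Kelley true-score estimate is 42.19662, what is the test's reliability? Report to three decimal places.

0.758

T̂ = ρX + (1 − ρ)μ  ⇒  T̂ − μ = ρ(X − μ)
ρ = (T̂ − μ)/(X − μ) = (42.19662 − 68.81) / (33.7 − 68.81) = -26.61338 / -35.11 = 0.75800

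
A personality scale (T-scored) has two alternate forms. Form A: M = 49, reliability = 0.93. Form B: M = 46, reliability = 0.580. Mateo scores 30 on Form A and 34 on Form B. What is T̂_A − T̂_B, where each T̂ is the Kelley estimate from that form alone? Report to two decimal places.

-7.71

T̂_A = 0.93(30) + 0.07(49) = 31.3300
T̂_B = 0.580(34) + 0.420(46) = 39.0400
T̂_A − T̂_B = -7.7100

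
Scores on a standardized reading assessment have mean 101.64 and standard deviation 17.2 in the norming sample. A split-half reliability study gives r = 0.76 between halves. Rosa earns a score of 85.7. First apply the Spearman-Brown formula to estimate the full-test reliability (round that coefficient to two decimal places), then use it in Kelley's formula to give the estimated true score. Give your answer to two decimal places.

87.93

Spearman-Brown: ρ = 2r/(1 + r) = 2(0.76)/(1 + 0.76) = 1.520/1.76 = 0.8636 → 0.86
T̂ = ρX + (1 − ρ)μ
  = 0.86 × 85.7 + 0.14 × 101.64
  = 73.702 + 14.2296
  = 87.932
  ≈ 87.93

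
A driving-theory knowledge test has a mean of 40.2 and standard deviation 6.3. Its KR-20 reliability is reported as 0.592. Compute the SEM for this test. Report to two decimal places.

4.02

SEM = SD · √(1 − ρ) = 6.3 × √0.408 = 6.3 × 0.6387 = 4.024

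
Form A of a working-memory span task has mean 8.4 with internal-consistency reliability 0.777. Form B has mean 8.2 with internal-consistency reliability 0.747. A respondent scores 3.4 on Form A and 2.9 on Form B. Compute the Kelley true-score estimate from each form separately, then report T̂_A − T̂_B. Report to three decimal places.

T̂_A = 0.777(3.4) + 0.223(8.4) = 4.51500
T̂_B = 0.747(2.9) + 0.253(8.2) = 4.24090
T̂_A − T̂_B = 0.27410

0.274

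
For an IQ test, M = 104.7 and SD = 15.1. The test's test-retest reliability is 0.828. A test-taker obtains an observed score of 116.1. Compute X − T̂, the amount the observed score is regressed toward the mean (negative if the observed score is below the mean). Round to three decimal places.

T̂ = 0.828(116.1) + 0.172(104.7) = 96.1308 + 18.0084 = 114.13920 → 114.1392
X − T̂ = 116.1 − 114.1392 = 1.9608 → 1.961

1.961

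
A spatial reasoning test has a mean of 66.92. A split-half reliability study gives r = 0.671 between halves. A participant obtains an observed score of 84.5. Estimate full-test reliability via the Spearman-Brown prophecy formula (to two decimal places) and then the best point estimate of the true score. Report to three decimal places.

80.984

Spearman-Brown: ρ = 2r/(1 + r) = 2(0.671)/(1 + 0.671) = 1.3420/1.671 = 0.8031 → 0.80
T̂ = ρX + (1 − ρ)μ
  = 0.80 × 84.5 + 0.20 × 66.92
  = 67.600 + 13.3840
  = 80.9840
  ≈ 80.984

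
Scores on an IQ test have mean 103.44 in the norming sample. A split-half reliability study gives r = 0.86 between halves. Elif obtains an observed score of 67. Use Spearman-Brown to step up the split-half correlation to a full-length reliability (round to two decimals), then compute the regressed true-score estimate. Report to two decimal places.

69.92

Spearman-Brown: ρ = 2r/(1 + r) = 2(0.86)/(1 + 0.86) = 1.720/1.86 = 0.9247 → 0.92
Regress the observed score toward the mean by the unreliability: T̂ = 0.92·67 + 0.08·103.44 = 61.64 + 8.2752 = 69.915.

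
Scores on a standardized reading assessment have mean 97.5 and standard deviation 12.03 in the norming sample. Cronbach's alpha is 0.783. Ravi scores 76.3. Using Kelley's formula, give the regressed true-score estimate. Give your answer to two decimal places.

80.90

Weight the observed score by reliability and the mean by (1 − reliability): T̂ = 0.783·76.3 + 0.217·97.5 = 59.7429 + 21.1575 = 80.900.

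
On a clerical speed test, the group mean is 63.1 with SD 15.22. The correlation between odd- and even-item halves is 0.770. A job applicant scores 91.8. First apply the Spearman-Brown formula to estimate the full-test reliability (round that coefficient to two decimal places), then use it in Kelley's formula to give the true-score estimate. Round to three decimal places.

88.069

Spearman-Brown: ρ = 2r/(1 + r) = 2(0.770)/(1 + 0.770) = 1.5400/1.770 = 0.8701 → 0.87
T̂ = ρX + (1 − ρ)μ
  = 0.87 × 91.8 + 0.13 × 63.1
  = 79.866 + 8.203
  = 88.0690
  ≈ 88.069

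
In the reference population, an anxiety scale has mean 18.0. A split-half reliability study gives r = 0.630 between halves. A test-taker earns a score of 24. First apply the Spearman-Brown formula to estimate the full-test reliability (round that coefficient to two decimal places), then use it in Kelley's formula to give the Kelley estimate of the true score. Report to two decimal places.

Spearman-Brown: ρ = 2r/(1 + r) = 2(0.630)/(1 + 0.630) = 1.2600/1.630 = 0.7730 → 0.77
T̂ = 0.77(24) + 0.23(18.0) = 18.48 + 4.140 = 22.620 → 22.62

22.62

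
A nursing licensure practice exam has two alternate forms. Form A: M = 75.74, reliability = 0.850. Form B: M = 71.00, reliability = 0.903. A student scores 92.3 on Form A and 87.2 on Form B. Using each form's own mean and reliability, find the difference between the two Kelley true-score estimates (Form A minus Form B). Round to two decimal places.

4.19

T̂_A = 0.850(92.3) + 0.150(75.74) = 89.8160
T̂_B = 0.903(87.2) + 0.097(71.00) = 85.6286
T̂_A − T̂_B = 4.1874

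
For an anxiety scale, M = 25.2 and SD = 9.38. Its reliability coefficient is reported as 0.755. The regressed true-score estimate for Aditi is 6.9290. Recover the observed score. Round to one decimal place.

T̂ = ρX + (1 − ρ)μ  ⇒  X = (T̂ − (1 − ρ)μ) / ρ
X = (6.9290 − 0.245 × 25.2) / 0.755 = (6.9290 − 6.1740) / 0.755 = 0.7550 / 0.755 = 1.000

1.0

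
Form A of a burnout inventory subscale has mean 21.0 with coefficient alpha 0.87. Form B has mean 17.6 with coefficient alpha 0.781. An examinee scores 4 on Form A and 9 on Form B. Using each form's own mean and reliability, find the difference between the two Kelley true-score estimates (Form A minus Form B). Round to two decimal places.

T̂_A = 0.87(4) + 0.13(21.0) = 6.2100
T̂_B = 0.781(9) + 0.219(17.6) = 10.8834
T̂_A − T̂_B = -4.6734

-4.67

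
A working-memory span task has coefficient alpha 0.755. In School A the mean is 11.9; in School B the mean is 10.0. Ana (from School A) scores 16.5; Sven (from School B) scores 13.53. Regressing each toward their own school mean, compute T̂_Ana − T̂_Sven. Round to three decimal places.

2.708

T̂_Ana = 0.755(16.5) + 0.245(11.9) = 15.37300
T̂_Sven = 0.755(13.53) + 0.245(10.0) = 12.66515
Difference = 15.37300 − 12.66515 = 2.70785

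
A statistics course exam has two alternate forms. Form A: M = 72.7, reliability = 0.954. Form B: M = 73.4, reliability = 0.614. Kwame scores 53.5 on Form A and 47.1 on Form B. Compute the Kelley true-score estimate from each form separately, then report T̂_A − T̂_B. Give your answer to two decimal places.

-2.87

T̂_A = 0.954(53.5) + 0.046(72.7) = 54.3832
T̂_B = 0.614(47.1) + 0.386(73.4) = 57.2518
T̂_A − T̂_B = -2.8686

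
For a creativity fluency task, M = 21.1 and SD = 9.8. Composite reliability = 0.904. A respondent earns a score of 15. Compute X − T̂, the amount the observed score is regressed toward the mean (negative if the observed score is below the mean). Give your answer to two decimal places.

T̂ = 0.904(15) + 0.096(21.1) = 13.560 + 2.0256 = 15.5856 → 15.586
X − T̂ = 15 − 15.586 = -0.586 → -0.59

-0.59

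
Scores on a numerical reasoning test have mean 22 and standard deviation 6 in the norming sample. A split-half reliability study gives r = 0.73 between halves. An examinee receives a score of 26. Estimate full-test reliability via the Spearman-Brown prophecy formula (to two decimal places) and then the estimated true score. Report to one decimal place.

Spearman-Brown: ρ = 2r/(1 + r) = 2(0.73)/(1 + 0.73) = 1.460/1.73 = 0.8439 → 0.84
T̂ = ρX + (1 − ρ)μ
  = 0.84 × 26 + 0.16 × 22
  = 21.84 + 3.52
  = 25.36
  ≈ 25.4

25.4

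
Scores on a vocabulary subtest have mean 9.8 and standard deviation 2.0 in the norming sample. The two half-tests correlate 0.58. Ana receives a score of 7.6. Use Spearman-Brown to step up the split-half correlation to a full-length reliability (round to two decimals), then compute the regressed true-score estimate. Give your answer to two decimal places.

Spearman-Brown: ρ = 2r/(1 + r) = 2(0.58)/(1 + 0.58) = 1.160/1.58 = 0.7342 → 0.73
T̂ = 0.73(7.6) + 0.27(9.8) = 5.548 + 2.646 = 8.194 → 8.19

8.19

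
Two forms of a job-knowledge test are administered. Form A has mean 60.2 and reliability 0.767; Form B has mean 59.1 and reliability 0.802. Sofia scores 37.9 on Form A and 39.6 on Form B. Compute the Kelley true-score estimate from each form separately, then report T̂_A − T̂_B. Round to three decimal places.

T̂_A = 0.767(37.9) + 0.233(60.2) = 43.09590
T̂_B = 0.802(39.6) + 0.198(59.1) = 43.46100
T̂_A − T̂_B = -0.36510

-0.365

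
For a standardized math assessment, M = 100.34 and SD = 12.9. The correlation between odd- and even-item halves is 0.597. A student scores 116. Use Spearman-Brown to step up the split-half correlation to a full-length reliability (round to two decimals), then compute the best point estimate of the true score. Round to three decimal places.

Spearman-Brown: ρ = 2r/(1 + r) = 2(0.597)/(1 + 0.597) = 1.1940/1.597 = 0.7477 → 0.75
Kelley's formula gives T̂ = 0.75·116 + 0.25·100.34 = 87.00 + 25.0850 = 112.0850.

112.085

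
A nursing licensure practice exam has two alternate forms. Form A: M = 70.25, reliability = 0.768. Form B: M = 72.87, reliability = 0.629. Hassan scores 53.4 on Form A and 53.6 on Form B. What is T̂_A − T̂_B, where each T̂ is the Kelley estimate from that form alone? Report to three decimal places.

-3.440

T̂_A = 0.768(53.4) + 0.232(70.25) = 57.30920
T̂_B = 0.629(53.6) + 0.371(72.87) = 60.74917
T̂_A − T̂_B = -3.43997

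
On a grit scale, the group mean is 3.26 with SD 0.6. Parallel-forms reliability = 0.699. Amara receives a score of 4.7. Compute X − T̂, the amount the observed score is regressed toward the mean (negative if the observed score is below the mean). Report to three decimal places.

0.433

T̂ = 0.699(4.7) + 0.301(3.26) = 3.2853 + 0.98126 = 4.26656 → 4.2666
X − T̂ = 4.7 − 4.2666 = 0.4334 → 0.433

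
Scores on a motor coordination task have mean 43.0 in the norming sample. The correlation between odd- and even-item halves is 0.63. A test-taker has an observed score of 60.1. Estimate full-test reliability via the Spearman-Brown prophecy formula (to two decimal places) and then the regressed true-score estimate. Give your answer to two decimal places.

Spearman-Brown: ρ = 2r/(1 + r) = 2(0.63)/(1 + 0.63) = 1.260/1.63 = 0.7730 → 0.77
T̂ = 0.77(60.1) + 0.23(43.0) = 46.277 + 9.890 = 56.167 → 56.17

56.17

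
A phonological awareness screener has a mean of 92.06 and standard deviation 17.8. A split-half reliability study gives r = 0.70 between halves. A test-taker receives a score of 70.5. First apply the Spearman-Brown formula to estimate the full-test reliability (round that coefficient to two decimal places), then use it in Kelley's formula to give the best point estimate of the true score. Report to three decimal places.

Spearman-Brown: ρ = 2r/(1 + r) = 2(0.70)/(1 + 0.70) = 1.400/1.70 = 0.8235 → 0.82
Regress the observed score toward the mean by the unreliability: T̂ = 0.82·70.5 + 0.18·92.06 = 57.810 + 16.5708 = 74.3808.

74.381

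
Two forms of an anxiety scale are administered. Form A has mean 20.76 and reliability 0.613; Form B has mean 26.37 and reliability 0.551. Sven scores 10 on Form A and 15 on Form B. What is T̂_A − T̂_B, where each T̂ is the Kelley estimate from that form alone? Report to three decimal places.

-5.941

T̂_A = 0.613(10) + 0.387(20.76) = 14.16412
T̂_B = 0.551(15) + 0.449(26.37) = 20.10513
T̂_A − T̂_B = -5.94101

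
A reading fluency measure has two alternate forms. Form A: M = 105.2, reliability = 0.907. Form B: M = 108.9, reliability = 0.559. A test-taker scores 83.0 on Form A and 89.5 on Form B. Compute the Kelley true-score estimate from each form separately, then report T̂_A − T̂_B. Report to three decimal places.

-12.991

T̂_A = 0.907(83.0) + 0.093(105.2) = 85.06460
T̂_B = 0.559(89.5) + 0.441(108.9) = 98.05540
T̂_A − T̂_B = -12.99080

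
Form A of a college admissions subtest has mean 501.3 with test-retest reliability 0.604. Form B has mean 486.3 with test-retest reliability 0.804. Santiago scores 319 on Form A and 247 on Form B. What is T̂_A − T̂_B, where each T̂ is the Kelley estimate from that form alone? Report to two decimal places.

T̂_A = 0.604(319) + 0.396(501.3) = 391.1908
T̂_B = 0.804(247) + 0.196(486.3) = 293.9028
T̂_A − T̂_B = 97.2880

97.29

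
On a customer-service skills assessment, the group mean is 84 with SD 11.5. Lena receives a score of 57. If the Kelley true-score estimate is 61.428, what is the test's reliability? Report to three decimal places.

T̂ = ρX + (1 − ρ)μ  ⇒  T̂ − μ = ρ(X − μ)
ρ = (T̂ − μ)/(X − μ) = (61.428 − 84) / (57 − 84) = -22.572 / -27.0 = 0.83600

0.836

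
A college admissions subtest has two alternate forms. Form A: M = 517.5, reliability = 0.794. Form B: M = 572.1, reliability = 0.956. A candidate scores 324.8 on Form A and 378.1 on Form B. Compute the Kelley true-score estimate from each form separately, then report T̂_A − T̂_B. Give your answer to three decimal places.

-22.140

T̂_A = 0.794(324.8) + 0.206(517.5) = 364.49620
T̂_B = 0.956(378.1) + 0.044(572.1) = 386.63600
T̂_A − T̂_B = -22.13980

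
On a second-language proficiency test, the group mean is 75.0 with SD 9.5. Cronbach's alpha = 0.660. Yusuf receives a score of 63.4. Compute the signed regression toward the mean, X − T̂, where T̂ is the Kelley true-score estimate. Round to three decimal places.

T̂ = ρX + (1 − ρ)μ
  = 0.660 × 63.4 + 0.340 × 75.0
  = 41.8440 + 25.5000
  = 67.34400
  ≈ 67.3440
X − T̂ = 63.4 − 67.3440 = -3.9440 → -3.944

-3.944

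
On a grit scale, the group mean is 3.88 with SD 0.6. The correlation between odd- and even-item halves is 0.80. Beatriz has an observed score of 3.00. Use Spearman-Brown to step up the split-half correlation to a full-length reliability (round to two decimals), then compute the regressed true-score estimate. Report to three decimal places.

Spearman-Brown: ρ = 2r/(1 + r) = 2(0.80)/(1 + 0.80) = 1.600/1.80 = 0.8889 → 0.89
T̂ = ρX + (1 − ρ)μ
  = 0.89 × 3.00 + 0.11 × 3.88
  = 2.6700 + 0.4268
  = 3.0968
  ≈ 3.097

3.097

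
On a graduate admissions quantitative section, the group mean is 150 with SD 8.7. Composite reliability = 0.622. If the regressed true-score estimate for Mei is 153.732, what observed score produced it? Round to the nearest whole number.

T̂ = ρX + (1 − ρ)μ  ⇒  X = (T̂ − (1 − ρ)μ) / ρ
X = (153.732 − 0.378 × 150) / 0.622 = (153.732 − 56.700) / 0.622 = 97.032 / 0.622 = 156.00

156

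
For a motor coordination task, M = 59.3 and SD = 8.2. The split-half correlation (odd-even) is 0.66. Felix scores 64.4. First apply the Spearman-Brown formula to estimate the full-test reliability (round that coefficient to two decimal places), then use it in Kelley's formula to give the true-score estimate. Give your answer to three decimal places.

Spearman-Brown: ρ = 2r/(1 + r) = 2(0.66)/(1 + 0.66) = 1.320/1.66 = 0.7952 → 0.80
T̂ = 0.80(64.4) + 0.20(59.3) = 51.520 + 11.860 = 63.3800 → 63.380

63.380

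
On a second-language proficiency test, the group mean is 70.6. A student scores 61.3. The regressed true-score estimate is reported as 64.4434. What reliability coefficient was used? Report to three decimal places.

T̂ = ρX + (1 − ρ)μ  ⇒  T̂ − μ = ρ(X − μ)
ρ = (T̂ − μ)/(X − μ) = (64.4434 − 70.6) / (61.3 − 70.6) = -6.1566 / -9.3 = 0.66200

0.662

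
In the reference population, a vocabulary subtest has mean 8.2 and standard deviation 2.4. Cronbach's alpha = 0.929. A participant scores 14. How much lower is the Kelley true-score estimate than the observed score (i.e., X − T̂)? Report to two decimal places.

0.41

T̂ = 0.929(14) + 0.071(8.2) = 13.006 + 0.5822 = 13.5882 → 13.588
X − T̂ = 14 − 13.588 = 0.412 → 0.41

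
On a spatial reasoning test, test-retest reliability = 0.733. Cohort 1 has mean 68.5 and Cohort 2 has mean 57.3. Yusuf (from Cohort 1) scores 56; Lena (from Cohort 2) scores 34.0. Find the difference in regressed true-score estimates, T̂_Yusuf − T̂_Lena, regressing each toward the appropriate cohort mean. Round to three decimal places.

19.116

T̂_Yusuf = 0.733(56) + 0.267(68.5) = 59.33750
T̂_Lena = 0.733(34.0) + 0.267(57.3) = 40.22110
Difference = 59.33750 − 40.22110 = 19.11640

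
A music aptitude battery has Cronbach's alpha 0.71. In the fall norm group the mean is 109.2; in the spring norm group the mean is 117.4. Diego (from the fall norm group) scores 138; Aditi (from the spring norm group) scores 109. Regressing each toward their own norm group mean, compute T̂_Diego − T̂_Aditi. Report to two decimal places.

T̂_Diego = 0.71(138) + 0.29(109.2) = 129.6480
T̂_Aditi = 0.71(109) + 0.29(117.4) = 111.4360
Difference = 129.6480 − 111.4360 = 18.2120

18.21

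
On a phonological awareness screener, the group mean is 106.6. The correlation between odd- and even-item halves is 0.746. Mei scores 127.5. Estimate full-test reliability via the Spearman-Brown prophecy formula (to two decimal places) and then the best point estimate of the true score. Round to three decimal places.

124.365

Spearman-Brown: ρ = 2r/(1 + r) = 2(0.746)/(1 + 0.746) = 1.4920/1.746 = 0.8545 → 0.85
T̂ = ρX + (1 − ρ)μ
  = 0.85 × 127.5 + 0.15 × 106.6
  = 108.375 + 15.990
  = 124.3650
  ≈ 124.365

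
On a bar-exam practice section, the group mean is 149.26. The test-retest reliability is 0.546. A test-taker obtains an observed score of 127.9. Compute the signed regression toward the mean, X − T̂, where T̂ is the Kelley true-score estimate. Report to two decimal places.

-9.70

T̂ = 0.546(127.9) + 0.454(149.26) = 69.8334 + 67.76404 = 137.5974 → 137.597
X − T̂ = 127.9 − 137.597 = -9.697 → -9.70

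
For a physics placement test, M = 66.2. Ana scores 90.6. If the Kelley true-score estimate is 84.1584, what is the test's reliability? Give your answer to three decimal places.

T̂ = ρX + (1 − ρ)μ  ⇒  T̂ − μ = ρ(X − μ)
ρ = (T̂ − μ)/(X − μ) = (84.1584 − 66.2) / (90.6 − 66.2) = 17.9584 / 24.4 = 0.73600

0.736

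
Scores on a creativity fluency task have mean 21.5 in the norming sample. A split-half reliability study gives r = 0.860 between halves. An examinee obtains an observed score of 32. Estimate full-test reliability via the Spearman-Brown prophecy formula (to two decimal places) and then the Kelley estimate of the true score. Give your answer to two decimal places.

Spearman-Brown: ρ = 2r/(1 + r) = 2(0.860)/(1 + 0.860) = 1.7200/1.860 = 0.9247 → 0.92
T̂ = 0.92(32) + 0.08(21.5) = 29.44 + 1.720 = 31.160 → 31.16

31.16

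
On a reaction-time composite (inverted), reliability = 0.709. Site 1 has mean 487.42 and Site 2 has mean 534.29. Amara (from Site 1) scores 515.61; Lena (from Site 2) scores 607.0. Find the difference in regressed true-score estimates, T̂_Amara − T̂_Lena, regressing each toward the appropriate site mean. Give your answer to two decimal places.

-78.43

T̂_Amara = 0.709(515.61) + 0.291(487.42) = 507.4067
T̂_Lena = 0.709(607.0) + 0.291(534.29) = 585.8414
Difference = 507.4067 − 585.8414 = -78.4347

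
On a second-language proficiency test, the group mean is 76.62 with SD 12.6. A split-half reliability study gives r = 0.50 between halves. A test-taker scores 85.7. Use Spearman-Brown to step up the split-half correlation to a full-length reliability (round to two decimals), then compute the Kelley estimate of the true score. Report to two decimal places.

82.70

Spearman-Brown: ρ = 2r/(1 + r) = 2(0.50)/(1 + 0.50) = 1.000/1.50 = 0.6667 → 0.67
T̂ = 0.67(85.7) + 0.33(76.62) = 57.419 + 25.2846 = 82.704 → 82.70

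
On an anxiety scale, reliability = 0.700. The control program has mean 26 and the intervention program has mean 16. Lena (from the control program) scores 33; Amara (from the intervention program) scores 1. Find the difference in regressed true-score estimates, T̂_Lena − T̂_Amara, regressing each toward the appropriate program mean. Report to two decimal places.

25.40

T̂_Lena = 0.700(33) + 0.300(26) = 30.9000
T̂_Amara = 0.700(1) + 0.300(16) = 5.5000
Difference = 30.9000 − 5.5000 = 25.4000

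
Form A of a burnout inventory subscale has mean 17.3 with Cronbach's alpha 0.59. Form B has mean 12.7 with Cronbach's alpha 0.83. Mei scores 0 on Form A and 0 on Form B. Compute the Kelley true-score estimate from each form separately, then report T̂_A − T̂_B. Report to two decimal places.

4.93

T̂_A = 0.59(0) + 0.41(17.3) = 7.0930
T̂_B = 0.83(0) + 0.17(12.7) = 2.1590
T̂_A − T̂_B = 4.9340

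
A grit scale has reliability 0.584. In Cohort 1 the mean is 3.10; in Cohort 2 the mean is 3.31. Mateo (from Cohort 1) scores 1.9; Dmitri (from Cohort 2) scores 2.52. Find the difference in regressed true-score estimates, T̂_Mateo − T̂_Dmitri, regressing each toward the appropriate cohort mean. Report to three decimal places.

-0.449

T̂_Mateo = 0.584(1.9) + 0.416(3.10) = 2.39920
T̂_Dmitri = 0.584(2.52) + 0.416(3.31) = 2.84864
Difference = 2.39920 − 2.84864 = -0.44944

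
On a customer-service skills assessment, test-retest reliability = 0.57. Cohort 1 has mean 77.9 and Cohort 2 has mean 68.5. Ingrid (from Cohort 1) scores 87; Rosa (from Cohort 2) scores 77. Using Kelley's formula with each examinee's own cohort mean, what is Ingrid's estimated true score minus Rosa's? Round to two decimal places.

T̂_Ingrid = 0.57(87) + 0.43(77.9) = 83.0870
T̂_Rosa = 0.57(77) + 0.43(68.5) = 73.3450
Difference = 83.0870 − 73.3450 = 9.7420

9.74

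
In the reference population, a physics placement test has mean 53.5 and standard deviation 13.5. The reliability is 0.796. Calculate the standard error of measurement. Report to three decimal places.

6.097

SEM = SD · √(1 − ρ) = 13.5 × √0.204 = 13.5 × 0.4517 = 6.0975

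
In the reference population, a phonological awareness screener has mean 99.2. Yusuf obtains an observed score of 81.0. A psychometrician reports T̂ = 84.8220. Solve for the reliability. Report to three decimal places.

T̂ = ρX + (1 − ρ)μ  ⇒  T̂ − μ = ρ(X − μ)
ρ = (T̂ − μ)/(X − μ) = (84.8220 − 99.2) / (81.0 − 99.2) = -14.3780 / -18.2 = 0.79000

0.790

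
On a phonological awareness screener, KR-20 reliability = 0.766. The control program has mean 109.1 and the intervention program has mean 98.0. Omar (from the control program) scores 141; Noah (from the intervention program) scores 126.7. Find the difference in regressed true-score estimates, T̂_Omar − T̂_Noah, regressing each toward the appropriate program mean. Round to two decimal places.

T̂_Omar = 0.766(141) + 0.234(109.1) = 133.5354
T̂_Noah = 0.766(126.7) + 0.234(98.0) = 119.9842
Difference = 133.5354 − 119.9842 = 13.5512

13.55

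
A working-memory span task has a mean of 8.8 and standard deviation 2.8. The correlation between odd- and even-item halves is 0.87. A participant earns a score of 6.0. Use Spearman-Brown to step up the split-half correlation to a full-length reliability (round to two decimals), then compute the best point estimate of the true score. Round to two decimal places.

Spearman-Brown: ρ = 2r/(1 + r) = 2(0.87)/(1 + 0.87) = 1.740/1.87 = 0.9305 → 0.93
T̂ = ρX + (1 − ρ)μ
  = 0.93 × 6.0 + 0.07 × 8.8
  = 5.580 + 0.616
  = 6.196
  ≈ 6.20

6.20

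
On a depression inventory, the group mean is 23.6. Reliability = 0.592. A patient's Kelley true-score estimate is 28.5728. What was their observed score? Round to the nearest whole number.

T̂ = ρX + (1 − ρ)μ  ⇒  X = (T̂ − (1 − ρ)μ) / ρ
X = (28.5728 − 0.408 × 23.6) / 0.592 = (28.5728 − 9.6288) / 0.592 = 18.9440 / 0.592 = 32.00

32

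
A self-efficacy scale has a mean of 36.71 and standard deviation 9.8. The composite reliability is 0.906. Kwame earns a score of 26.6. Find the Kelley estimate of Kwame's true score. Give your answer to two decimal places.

Kelley's formula gives T̂ = 0.906·26.6 + 0.094·36.71 = 24.0996 + 3.45074 = 27.550.

27.55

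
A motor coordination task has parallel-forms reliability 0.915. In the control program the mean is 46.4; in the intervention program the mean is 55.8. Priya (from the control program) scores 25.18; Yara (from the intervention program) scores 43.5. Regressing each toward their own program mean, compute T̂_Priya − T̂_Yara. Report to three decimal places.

T̂_Priya = 0.915(25.18) + 0.085(46.4) = 26.98370
T̂_Yara = 0.915(43.5) + 0.085(55.8) = 44.54550
Difference = 26.98370 − 44.54550 = -17.56180

-17.562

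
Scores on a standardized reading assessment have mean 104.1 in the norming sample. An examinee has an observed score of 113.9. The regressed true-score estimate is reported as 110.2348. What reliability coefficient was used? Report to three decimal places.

0.626

T̂ = ρX + (1 − ρ)μ  ⇒  T̂ − μ = ρ(X − μ)
ρ = (T̂ − μ)/(X − μ) = (110.2348 − 104.1) / (113.9 − 104.1) = 6.1348 / 9.8 = 0.62600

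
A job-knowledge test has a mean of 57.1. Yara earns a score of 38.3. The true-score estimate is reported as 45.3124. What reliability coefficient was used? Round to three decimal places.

T̂ = ρX + (1 − ρ)μ  ⇒  T̂ − μ = ρ(X − μ)
ρ = (T̂ − μ)/(X − μ) = (45.3124 − 57.1) / (38.3 − 57.1) = -11.7876 / -18.8 = 0.62700

0.627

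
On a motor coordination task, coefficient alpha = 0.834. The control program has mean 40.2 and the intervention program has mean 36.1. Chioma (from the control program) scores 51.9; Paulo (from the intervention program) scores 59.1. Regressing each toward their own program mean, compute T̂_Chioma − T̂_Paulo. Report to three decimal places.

T̂_Chioma = 0.834(51.9) + 0.166(40.2) = 49.95780
T̂_Paulo = 0.834(59.1) + 0.166(36.1) = 55.28200
Difference = 49.95780 − 55.28200 = -5.32420

-5.324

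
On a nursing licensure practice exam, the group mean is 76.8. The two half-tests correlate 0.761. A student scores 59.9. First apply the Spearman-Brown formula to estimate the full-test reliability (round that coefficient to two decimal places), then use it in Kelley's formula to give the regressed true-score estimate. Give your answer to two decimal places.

Spearman-Brown: ρ = 2r/(1 + r) = 2(0.761)/(1 + 0.761) = 1.5220/1.761 = 0.8643 → 0.86
T̂ = 0.86(59.9) + 0.14(76.8) = 51.514 + 10.752 = 62.266 → 62.27

62.27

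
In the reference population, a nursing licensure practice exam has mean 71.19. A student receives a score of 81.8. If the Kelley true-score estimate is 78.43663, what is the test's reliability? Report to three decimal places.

T̂ = ρX + (1 − ρ)μ  ⇒  T̂ − μ = ρ(X − μ)
ρ = (T̂ − μ)/(X − μ) = (78.43663 − 71.19) / (81.8 − 71.19) = 7.24663 / 10.61 = 0.68300

0.683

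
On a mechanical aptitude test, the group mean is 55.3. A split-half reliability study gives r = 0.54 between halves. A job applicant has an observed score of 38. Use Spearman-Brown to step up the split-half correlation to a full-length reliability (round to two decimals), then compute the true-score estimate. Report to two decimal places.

Spearman-Brown: ρ = 2r/(1 + r) = 2(0.54)/(1 + 0.54) = 1.080/1.54 = 0.7013 → 0.70
T̂ = ρX + (1 − ρ)μ
  = 0.70 × 38 + 0.30 × 55.3
  = 26.60 + 16.590
  = 43.190
  ≈ 43.19

43.19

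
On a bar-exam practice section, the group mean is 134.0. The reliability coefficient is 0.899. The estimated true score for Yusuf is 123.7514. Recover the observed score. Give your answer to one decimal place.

122.6

T̂ = ρX + (1 − ρ)μ  ⇒  X = (T̂ − (1 − ρ)μ) / ρ
X = (123.7514 − 0.101 × 134.0) / 0.899 = (123.7514 − 13.5340) / 0.899 = 110.2174 / 0.899 = 122.600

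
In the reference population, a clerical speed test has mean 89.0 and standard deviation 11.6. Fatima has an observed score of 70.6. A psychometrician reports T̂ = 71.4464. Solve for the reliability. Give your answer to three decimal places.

0.954

T̂ = ρX + (1 − ρ)μ  ⇒  T̂ − μ = ρ(X − μ)
ρ = (T̂ − μ)/(X − μ) = (71.4464 − 89.0) / (70.6 − 89.0) = -17.5536 / -18.4 = 0.95400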